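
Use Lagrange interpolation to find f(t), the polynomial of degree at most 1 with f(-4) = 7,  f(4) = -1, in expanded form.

f(t) = -t + 3

L_0(t) = (t - 4) / [-8] = -(1/8)t + 1/2
L_1(t) = (t + 4) / [8] = (1/8)t + 1/2
f(t) = 7·L_0 + (-1)·L_1
  7·L_0(t) = -(7/8)t + 7/2
  (-1)·L_1(t) = -(1/8)t - 1/2
Adding term by term: -t + 3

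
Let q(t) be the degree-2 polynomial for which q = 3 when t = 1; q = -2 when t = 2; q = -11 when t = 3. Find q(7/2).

-17

Evaluate each Lagrange basis at t = 7/2:
L_0(7/2) = (3/2)·(1/2)/[(-1)·(-2)] = 3/8
L_1(7/2) = (5/2)·(1/2)/[(1)·(-1)] = -5/4
L_2(7/2) = (5/2)·(3/2)/[(2)·(1)] = 15/8
Sum: 3·(3/8) + (-2)·(-5/4) + (-11)·(15/8) = -17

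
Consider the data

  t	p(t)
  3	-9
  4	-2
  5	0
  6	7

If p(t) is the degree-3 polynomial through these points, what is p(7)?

29

Using Newton's divided-difference form:
p[3,4] = (-2 - (-9)) / (4 - 3) = 7
p[4,5] = (0 - (-2)) / (5 - 4) = 2
p[5,6] = (7 - 0) / (6 - 5) = 7
p[3,4,5] = (2 - 7) / (5 - 3) = -5/2
p[4,5,6] = (7 - 2) / (6 - 4) = 5/2
p[3,4,5,6] = (5/2 - (-5/2)) / (6 - 3) = 5/3
p(7) = -9 + 7·(4) + (-5/2)·(4)·(3) + (5/3)·(4)·(3)·(2) = 29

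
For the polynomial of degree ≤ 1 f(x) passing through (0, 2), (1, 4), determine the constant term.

Build the Lagrange basis polynomials:
L_0(x) = (x - 1) / [-1] = -x + 1
L_1(x) = x / [1] = x
f(x) = 2·L_0 + 4·L_1
Only the constant term is needed; take it from each L_i and combine:
2·(1) + 4·(0) = 2

2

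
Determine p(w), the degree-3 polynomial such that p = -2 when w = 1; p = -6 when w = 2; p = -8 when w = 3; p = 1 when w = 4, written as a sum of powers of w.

p(w) = (3/2)w^3 - 8w^2 + (19/2)w - 5

Build the Lagrange basis polynomials:
L_0(w) = (w - 2)(w - 3)(w - 4) / [-6] = -(1/6)w^3 + (3/2)w^2 - (13/3)w + 4
L_1(w) = (w - 1)(w - 3)(w - 4) / [2] = (1/2)w^3 - 4w^2 + (19/2)w - 6
L_2(w) = (w - 1)(w - 2)(w - 4) / [-2] = -(1/2)w^3 + (7/2)w^2 - 7w + 4
L_3(w) = (w - 1)(w - 2)(w - 3) / [6] = (1/6)w^3 - w^2 + (11/6)w - 1
p(w) = (-2)·L_0 + (-6)·L_1 + (-8)·L_2 + 1·L_3
  (-2)·L_0(w) = (1/3)w^3 - 3w^2 + (26/3)w - 8
  (-6)·L_1(w) = -3w^3 + 24w^2 - 57w + 36
  (-8)·L_2(w) = 4w^3 - 28w^2 + 56w - 32
  1·L_3(w) = (1/6)w^3 - w^2 + (11/6)w - 1
Adding term by term: (3/2)w^3 - 8w^2 + (19/2)w - 5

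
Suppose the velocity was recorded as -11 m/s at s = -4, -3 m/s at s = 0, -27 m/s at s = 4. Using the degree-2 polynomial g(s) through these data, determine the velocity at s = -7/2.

Evaluate each Lagrange basis at s = -7/2:
L_0(-7/2) = (-7/2)·(-15/2)/[(-4)·(-8)] = 105/128
L_1(-7/2) = (1/2)·(-15/2)/[(4)·(-4)] = 15/64
L_2(-7/2) = (1/2)·(-7/2)/[(8)·(4)] = -7/128
Sum: (-11)·(105/128) + (-3)·(15/64) + (-27)·(-7/128) = -33/4

-33/4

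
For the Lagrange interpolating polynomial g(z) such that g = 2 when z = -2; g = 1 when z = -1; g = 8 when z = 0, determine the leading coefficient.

4

The leading coefficient equals the top divided difference g[-2,-1,0].
g[-2,-1] = (1 - 2) / (-1 - (-2)) = -1
g[-1,0] = (8 - 1) / (0 - (-1)) = 7
g[-2,-1,0] = (7 - (-1)) / (0 - (-2)) = 4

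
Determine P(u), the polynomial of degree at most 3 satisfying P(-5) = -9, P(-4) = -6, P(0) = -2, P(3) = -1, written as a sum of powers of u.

Newton's divided differences:
P[-5,-4] = (-6 - (-9)) / (-4 - (-5)) = 3
P[-4,0] = (-2 - (-6)) / (0 - (-4)) = 1
P[0,3] = (-1 - (-2)) / (3 - 0) = 1/3
P[-5,-4,0] = (1 - 3) / (0 - (-5)) = -2/5
P[-4,0,3] = (1/3 - 1) / (3 - (-4)) = -2/21
P[-5,-4,0,3] = (-2/21 - (-2/5)) / (3 - (-5)) = 4/105
P(u) = -9 + 3·(u + 5) + (-2/5)·(u + 5)(u + 4) + (4/105)·(u + 5)(u + 4)u
Expanding: P(u) = (4/105)u^3 - (2/35)u^2 + (17/105)u - 2

P(u) = (4/105)u^3 - (2/35)u^2 + (17/105)u - 2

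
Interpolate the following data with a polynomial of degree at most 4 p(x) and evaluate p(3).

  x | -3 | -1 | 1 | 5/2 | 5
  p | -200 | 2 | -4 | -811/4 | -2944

-410

Evaluate each Lagrange basis at x = 3:
L_0(3) = (4)·(2)·(1/2)·(-2)/[(-2)·(-4)·(-11/2)·(-8)] = -1/44
L_1(3) = (6)·(2)·(1/2)·(-2)/[(2)·(-2)·(-7/2)·(-6)] = 1/7
L_2(3) = (6)·(4)·(1/2)·(-2)/[(4)·(2)·(-3/2)·(-4)] = -1/2
L_3(3) = (6)·(4)·(2)·(-2)/[(11/2)·(7/2)·(3/2)·(-5/2)] = 512/385
L_4(3) = (6)·(4)·(2)·(1/2)/[(8)·(6)·(4)·(5/2)] = 1/20
Sum: (-200)·(-1/44) + 2·(1/7) + (-4)·(-1/2) + (-811/4)·(512/385) + (-2944)·(1/20) = -410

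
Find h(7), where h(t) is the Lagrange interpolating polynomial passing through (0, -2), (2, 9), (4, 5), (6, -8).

-16

Evaluate each Lagrange basis at t = 7:
L_0(7) = (5)·(3)·(1)/[(-2)·(-4)·(-6)] = -5/16
L_1(7) = (7)·(3)·(1)/[(2)·(-2)·(-4)] = 21/16
L_2(7) = (7)·(5)·(1)/[(4)·(2)·(-2)] = -35/16
L_3(7) = (7)·(5)·(3)/[(6)·(4)·(2)] = 35/16
Sum: (-2)·(-5/16) + 9·(21/16) + 5·(-35/16) + (-8)·(35/16) = -16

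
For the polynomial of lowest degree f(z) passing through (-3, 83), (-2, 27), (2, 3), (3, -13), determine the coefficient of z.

2

Build the Lagrange basis polynomials:
L_0(z) = (z + 2)(z - 2)(z - 3) / [-30] = -(1/30)z^3 + (1/10)z^2 + (2/15)z - 2/5
L_1(z) = (z + 3)(z - 2)(z - 3) / [20] = (1/20)z^3 - (1/10)z^2 - (9/20)z + 9/10
L_2(z) = (z + 3)(z + 2)(z - 3) / [-20] = -(1/20)z^3 - (1/10)z^2 + (9/20)z + 9/10
L_3(z) = (z + 3)(z + 2)(z - 2) / [30] = (1/30)z^3 + (1/10)z^2 - (2/15)z - 2/5
f(z) = 83·L_0 + 27·L_1 + 3·L_2 + (-13)·L_3
Only the coefficient of z is needed; take it from each L_i and combine:
83·(2/15) + 27·(-9/20) + 3·(9/20) + (-13)·(-2/15) = 2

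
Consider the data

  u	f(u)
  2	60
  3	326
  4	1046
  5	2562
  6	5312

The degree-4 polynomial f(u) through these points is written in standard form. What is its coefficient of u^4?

Build the Lagrange basis polynomials:
L_0(u) = (u - 3)(u - 4)(u - 5)(u - 6) / [24] = (1/24)u^4 - (3/4)u^3 + (119/24)u^2 - (57/4)u + 15
L_1(u) = (u - 2)(u - 4)(u - 5)(u - 6) / [-6] = -(1/6)u^4 + (17/6)u^3 - (52/3)u^2 + (134/3)u - 40
L_2(u) = (u - 2)(u - 3)(u - 5)(u - 6) / [4] = (1/4)u^4 - 4u^3 + (91/4)u^2 - 54u + 45
L_3(u) = (u - 2)(u - 3)(u - 4)(u - 6) / [-6] = -(1/6)u^4 + (5/2)u^3 - (40/3)u^2 + 30u - 24
L_4(u) = (u - 2)(u - 3)(u - 4)(u - 5) / [24] = (1/24)u^4 - (7/12)u^3 + (71/24)u^2 - (77/12)u + 5
f(u) = 60·L_0 + 326·L_1 + 1046·L_2 + 2562·L_3 + 5312·L_4
Only the coefficient of u^4 is needed; take it from each L_i and combine:
60·(1/24) + 326·(-1/6) + 1046·(1/4) + 2562·(-1/6) + 5312·(1/24) = 4

4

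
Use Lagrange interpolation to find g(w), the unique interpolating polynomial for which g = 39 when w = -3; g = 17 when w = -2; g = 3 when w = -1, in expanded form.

g(w) = 4w^2 - 2w - 3

L_0(w) = (w + 2)(w + 1) / [2] = (1/2)w^2 + (3/2)w + 1
L_1(w) = (w + 3)(w + 1) / [-1] = -w^2 - 4w - 3
L_2(w) = (w + 3)(w + 2) / [2] = (1/2)w^2 + (5/2)w + 3
g(w) = 39·L_0 + 17·L_1 + 3·L_2
  39·L_0(w) = (39/2)w^2 + (117/2)w + 39
  17·L_1(w) = -17w^2 - 68w - 51
  3·L_2(w) = (3/2)w^2 + (15/2)w + 9
Adding term by term: 4w^2 - 2w - 3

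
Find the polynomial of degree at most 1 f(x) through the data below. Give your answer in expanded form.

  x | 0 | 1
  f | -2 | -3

Build the Lagrange basis polynomials:
L_0(x) = (x - 1) / [-1] = -x + 1
L_1(x) = x / [1] = x
f(x) = (-2)·L_0 + (-3)·L_1
  (-2)·L_0(x) = 2x - 2
  (-3)·L_1(x) = -3x
Adding term by term: -x - 2

f(x) = -x - 2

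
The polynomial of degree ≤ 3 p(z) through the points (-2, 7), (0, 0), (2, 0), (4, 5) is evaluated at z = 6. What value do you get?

Evaluate each Lagrange basis at z = 6:
L_0(6) = (6)·(4)·(2)/[(-2)·(-4)·(-6)] = -1
L_1(6) = (8)·(4)·(2)/[(2)·(-2)·(-4)] = 4
L_2(6) = (8)·(6)·(2)/[(4)·(2)·(-2)] = -6
L_3(6) = (8)·(6)·(4)/[(6)·(4)·(2)] = 4
Sum: 7·(-1) + 0 + 0 + 5·(4) = 13

13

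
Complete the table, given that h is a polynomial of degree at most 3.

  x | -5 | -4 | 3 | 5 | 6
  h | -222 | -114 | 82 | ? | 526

318

The 4 known values determine h uniquely (degree ≤ 3).
L_0(5) = (9)·(2)·(-1)/[(-1)·(-8)·(-11)] = 9/44
L_1(5) = (10)·(2)·(-1)/[(1)·(-7)·(-10)] = -2/7
L_2(5) = (10)·(9)·(-1)/[(8)·(7)·(-3)] = 15/28
L_3(5) = (10)·(9)·(2)/[(11)·(10)·(3)] = 6/11
Sum: (-222)·(9/44) + (-114)·(-2/7) + 82·(15/28) + 526·(6/11) = 318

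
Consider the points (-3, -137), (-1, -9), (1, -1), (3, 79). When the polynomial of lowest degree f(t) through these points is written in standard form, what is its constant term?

Build the Lagrange basis polynomials:
L_0(t) = (t + 1)(t - 1)(t - 3) / [-48] = -(1/48)t^3 + (1/16)t^2 + (1/48)t - 1/16
L_1(t) = (t + 3)(t - 1)(t - 3) / [16] = (1/16)t^3 - (1/16)t^2 - (9/16)t + 9/16
L_2(t) = (t + 3)(t + 1)(t - 3) / [-16] = -(1/16)t^3 - (1/16)t^2 + (9/16)t + 9/16
L_3(t) = (t + 3)(t + 1)(t - 1) / [48] = (1/48)t^3 + (1/16)t^2 - (1/48)t - 1/16
f(t) = (-137)·L_0 + (-9)·L_1 + (-1)·L_2 + 79·L_3
Only the constant term is needed; take it from each L_i and combine:
(-137)·(-1/16) + (-9)·(9/16) + (-1)·(9/16) + 79·(-1/16) = -2

-2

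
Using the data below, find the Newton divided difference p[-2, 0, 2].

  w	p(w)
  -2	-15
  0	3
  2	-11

p[-2,0] = (3 - (-15)) / (0 - (-2)) = 9
p[0,2] = (-11 - 3) / (2 - 0) = -7
p[-2,0,2] = (-7 - 9) / (2 - (-2)) = -4

-4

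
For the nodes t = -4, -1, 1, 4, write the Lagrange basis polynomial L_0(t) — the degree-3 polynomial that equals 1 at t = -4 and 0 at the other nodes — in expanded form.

L_0(t) = -(1/120)t^3 + (1/30)t^2 + (1/120)t - 1/30

L_0(t) = (t + 1)(t - 1)(t - 4) / [(-3)·(-5)·(-8)]
       = (t^3 - 4t^2 - t + 4) / (-120)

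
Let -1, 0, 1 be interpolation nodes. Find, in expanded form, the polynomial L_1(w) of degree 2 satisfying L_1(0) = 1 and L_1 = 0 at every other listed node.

L_1(w) = -w^2 + 1

L_1(w) = (w + 1)(w - 1) / [(1)·(-1)]
       = (w^2 - 1) / (-1)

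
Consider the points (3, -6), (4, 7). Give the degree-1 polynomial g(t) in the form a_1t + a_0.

Build the Lagrange basis polynomials:
L_0(t) = (t - 4) / [-1] = -t + 4
L_1(t) = (t - 3) / [1] = t - 3
g(t) = (-6)·L_0 + 7·L_1
  (-6)·L_0(t) = 6t - 24
  7·L_1(t) = 7t - 21
Adding term by term: 13t - 45

g(t) = 13t - 45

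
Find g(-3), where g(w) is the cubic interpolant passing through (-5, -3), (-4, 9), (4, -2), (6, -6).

1427/88

L_0(-3) = (1)·(-7)·(-9)/[(-1)·(-9)·(-11)] = -7/11
L_1(-3) = (2)·(-7)·(-9)/[(1)·(-8)·(-10)] = 63/40
L_2(-3) = (2)·(1)·(-9)/[(9)·(8)·(-2)] = 1/8
L_3(-3) = (2)·(1)·(-7)/[(11)·(10)·(2)] = -7/110
Sum: (-3)·(-7/11) + 9·(63/40) + (-2)·(1/8) + (-6)·(-7/110) = 1427/88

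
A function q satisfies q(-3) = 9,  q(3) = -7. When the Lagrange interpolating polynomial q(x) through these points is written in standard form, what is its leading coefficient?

-8/3

The leading coefficient equals the top divided difference q[-3,3].
q[-3,3] = (-7 - 9) / (3 - (-3)) = -8/3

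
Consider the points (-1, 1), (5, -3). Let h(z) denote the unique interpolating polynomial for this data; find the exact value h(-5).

L_0(-5) = (-10)/[(-6)] = 5/3
L_1(-5) = (-4)/[(6)] = -2/3
Sum: 1·(5/3) + (-3)·(-2/3) = 11/3

11/3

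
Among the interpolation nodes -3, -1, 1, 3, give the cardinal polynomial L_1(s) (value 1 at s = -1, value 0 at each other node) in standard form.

L_1(s) = (s + 3)(s - 1)(s - 3) / [(2)·(-2)·(-4)]
       = (s^3 - s^2 - 9s + 9) / (16)

L_1(s) = (1/16)s^3 - (1/16)s^2 - (9/16)s + 9/16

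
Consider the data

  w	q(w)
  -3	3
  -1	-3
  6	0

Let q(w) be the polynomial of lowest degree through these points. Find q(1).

-125/21

L_0(1) = (2)·(-5)/[(-2)·(-9)] = -5/9
L_1(1) = (4)·(-5)/[(2)·(-7)] = 10/7
L_2(1) = (4)·(2)/[(9)·(7)] = 8/63
Sum: 3·(-5/9) + (-3)·(10/7) + 0 = -125/21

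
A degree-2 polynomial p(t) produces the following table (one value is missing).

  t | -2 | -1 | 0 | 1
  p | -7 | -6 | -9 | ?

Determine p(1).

The 3 known values determine p uniquely (degree ≤ 2).
Evaluate each Lagrange basis at t = 1:
L_0(1) = (2)·(1)/[(-1)·(-2)] = 1
L_1(1) = (3)·(1)/[(1)·(-1)] = -3
L_2(1) = (3)·(2)/[(2)·(1)] = 3
Sum: (-7)·(1) + (-6)·(-3) + (-9)·(3) = -16

-16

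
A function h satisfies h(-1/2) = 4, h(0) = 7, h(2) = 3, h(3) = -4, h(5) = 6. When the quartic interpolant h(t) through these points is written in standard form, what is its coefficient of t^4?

Build the Lagrange basis polynomials:
L_0(t) = t(t - 2)(t - 3)(t - 5) / [385/16] = (16/385)t^4 - (32/77)t^3 + (496/385)t^2 - (96/77)t
L_1(t) = (t + 1/2)(t - 2)(t - 3)(t - 5) / [-15] = -(1/15)t^4 + (19/30)t^3 - (26/15)t^2 + (29/30)t + 1
L_2(t) = (t + 1/2)t(t - 3)(t - 5) / [15] = (1/15)t^4 - (1/2)t^3 + (11/15)t^2 + (1/2)t
L_3(t) = (t + 1/2)t(t - 2)(t - 5) / [-21] = -(1/21)t^4 + (13/42)t^3 - (13/42)t^2 - (5/21)t
L_4(t) = (t + 1/2)t(t - 2)(t - 3) / [165] = (1/165)t^4 - (3/110)t^3 + (7/330)t^2 + (1/55)t
h(t) = 4·L_0 + 7·L_1 + 3·L_2 + (-4)·L_3 + 6·L_4
Only the coefficient of t^4 is needed; take it from each L_i and combine:
4·(16/385) + 7·(-1/15) + 3·(1/15) + (-4)·(-1/21) + 6·(1/165) = 146/1155

146/1155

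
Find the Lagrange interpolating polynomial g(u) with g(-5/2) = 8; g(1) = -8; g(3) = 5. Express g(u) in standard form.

g(u) = (155/77)u^2 - (239/154)u - 1303/154

Build the Lagrange basis polynomials:
L_0(u) = (u - 1)(u - 3) / [77/4] = (4/77)u^2 - (16/77)u + 12/77
L_1(u) = (u + 5/2)(u - 3) / [-7] = -(1/7)u^2 + (1/14)u + 15/14
L_2(u) = (u + 5/2)(u - 1) / [11] = (1/11)u^2 + (3/22)u - 5/22
g(u) = 8·L_0 + (-8)·L_1 + 5·L_2
  8·L_0(u) = (32/77)u^2 - (128/77)u + 96/77
  (-8)·L_1(u) = (8/7)u^2 - (4/7)u - 60/7
  5·L_2(u) = (5/11)u^2 + (15/22)u - 25/22
Adding term by term: (155/77)u^2 - (239/154)u - 1303/154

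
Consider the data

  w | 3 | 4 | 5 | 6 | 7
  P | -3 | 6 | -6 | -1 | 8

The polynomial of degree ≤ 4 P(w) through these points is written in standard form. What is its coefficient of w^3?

Build the Lagrange basis polynomials:
L_0(w) = (w - 4)(w - 5)(w - 6)(w - 7) / [24] = (1/24)w^4 - (11/12)w^3 + (179/24)w^2 - (319/12)w + 35
L_1(w) = (w - 3)(w - 5)(w - 6)(w - 7) / [-6] = -(1/6)w^4 + (7/2)w^3 - (161/6)w^2 + (177/2)w - 105
L_2(w) = (w - 3)(w - 4)(w - 6)(w - 7) / [4] = (1/4)w^4 - 5w^3 + (145/4)w^2 - (225/2)w + 126
L_3(w) = (w - 3)(w - 4)(w - 5)(w - 7) / [-6] = -(1/6)w^4 + (19/6)w^3 - (131/6)w^2 + (389/6)w - 70
L_4(w) = (w - 3)(w - 4)(w - 5)(w - 6) / [24] = (1/24)w^4 - (3/4)w^3 + (119/24)w^2 - (57/4)w + 15
P(w) = (-3)·L_0 + 6·L_1 + (-6)·L_2 + (-1)·L_3 + 8·L_4
Only the coefficient of w^3 is needed; take it from each L_i and combine:
(-3)·(-11/12) + 6·(7/2) + (-6)·(-5) + (-1)·(19/6) + 8·(-3/4) = 535/12

535/12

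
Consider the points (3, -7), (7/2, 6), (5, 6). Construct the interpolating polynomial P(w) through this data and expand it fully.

L_0(w) = (w - 7/2)(w - 5) / [1] = w^2 - (17/2)w + 35/2
L_1(w) = (w - 3)(w - 5) / [-3/4] = -(4/3)w^2 + (32/3)w - 20
L_2(w) = (w - 3)(w - 7/2) / [3] = (1/3)w^2 - (13/6)w + 7/2
P(w) = (-7)·L_0 + 6·L_1 + 6·L_2
  (-7)·L_0(w) = -7w^2 + (119/2)w - 245/2
  6·L_1(w) = -8w^2 + 64w - 120
  6·L_2(w) = 2w^2 - 13w + 21
Adding term by term: -13w^2 + (221/2)w - 443/2

P(w) = -13w^2 + (221/2)w - 443/2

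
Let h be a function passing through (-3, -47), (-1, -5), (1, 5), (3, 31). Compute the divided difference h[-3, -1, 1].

h[-3,-1] = (-5 - (-47)) / (-1 - (-3)) = 21
h[-1,1] = (5 - (-5)) / (1 - (-1)) = 5
h[-3,-1,1] = (5 - 21) / (1 - (-3)) = -4

-4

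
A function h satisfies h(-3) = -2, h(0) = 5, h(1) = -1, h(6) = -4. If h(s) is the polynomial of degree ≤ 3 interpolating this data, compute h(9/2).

-501/32

Using Newton's divided-difference form:
h[-3,0] = (5 - (-2)) / (0 - (-3)) = 7/3
h[0,1] = (-1 - 5) / (1 - 0) = -6
h[1,6] = (-4 - (-1)) / (6 - 1) = -3/5
h[-3,0,1] = (-6 - 7/3) / (1 - (-3)) = -25/12
h[0,1,6] = (-3/5 - (-6)) / (6 - 0) = 9/10
h[-3,0,1,6] = (9/10 - (-25/12)) / (6 - (-3)) = 179/540
h(9/2) = -2 + (7/3)·(15/2) + (-25/12)·(15/2)·(9/2) + (179/540)·(15/2)·(9/2)·(7/2) = -501/32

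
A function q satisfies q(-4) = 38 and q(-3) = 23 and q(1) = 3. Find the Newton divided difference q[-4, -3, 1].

2

q[-4,-3] = (23 - 38) / (-3 - (-4)) = -15
q[-3,1] = (3 - 23) / (1 - (-3)) = -5
q[-4,-3,1] = (-5 - (-15)) / (1 - (-4)) = 2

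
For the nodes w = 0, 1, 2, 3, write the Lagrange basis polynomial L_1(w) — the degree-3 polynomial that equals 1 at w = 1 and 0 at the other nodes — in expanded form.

L_1(w) = w(w - 2)(w - 3) / [(1)·(-1)·(-2)]
       = (w^3 - 5w^2 + 6w) / (2)

L_1(w) = (1/2)w^3 - (5/2)w^2 + 3w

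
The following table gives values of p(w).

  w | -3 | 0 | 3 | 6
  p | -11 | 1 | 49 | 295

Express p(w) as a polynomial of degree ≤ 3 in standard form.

p(w) = w^3 + 2w^2 + w + 1

Newton's divided differences:
p[-3,0] = (1 - (-11)) / (0 - (-3)) = 4
p[0,3] = (49 - 1) / (3 - 0) = 16
p[3,6] = (295 - 49) / (6 - 3) = 82
p[-3,0,3] = (16 - 4) / (3 - (-3)) = 2
p[0,3,6] = (82 - 16) / (6 - 0) = 11
p[-3,0,3,6] = (11 - 2) / (6 - (-3)) = 1
p(w) = -11 + 4·(w + 3) + 2·(w + 3)w + 1·(w + 3)w(w - 3)
Expanding: p(w) = w^3 + 2w^2 + w + 1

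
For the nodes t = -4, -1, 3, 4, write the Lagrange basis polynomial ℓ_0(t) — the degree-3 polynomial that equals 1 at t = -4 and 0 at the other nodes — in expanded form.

ℓ_0(t) = (t + 1)(t - 3)(t - 4) / [(-3)·(-7)·(-8)]
       = (t^3 - 6t^2 + 5t + 12) / (-168)

ℓ_0(t) = -(1/168)t^3 + (1/28)t^2 - (5/168)t - 1/14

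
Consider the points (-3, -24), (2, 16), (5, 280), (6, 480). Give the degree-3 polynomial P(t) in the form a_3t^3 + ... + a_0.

Build the Lagrange basis polynomials:
L_0(t) = (t - 2)(t - 5)(t - 6) / [-360] = -(1/360)t^3 + (13/360)t^2 - (13/90)t + 1/6
L_1(t) = (t + 3)(t - 5)(t - 6) / [60] = (1/60)t^3 - (2/15)t^2 - (1/20)t + 3/2
L_2(t) = (t + 3)(t - 2)(t - 6) / [-24] = -(1/24)t^3 + (5/24)t^2 + (1/2)t - 3/2
L_3(t) = (t + 3)(t - 2)(t - 5) / [36] = (1/36)t^3 - (1/9)t^2 - (11/36)t + 5/6
P(t) = (-24)·L_0 + 16·L_1 + 280·L_2 + 480·L_3
  (-24)·L_0(t) = (1/15)t^3 - (13/15)t^2 + (52/15)t - 4
  16·L_1(t) = (4/15)t^3 - (32/15)t^2 - (4/5)t + 24
  280·L_2(t) = -(35/3)t^3 + (175/3)t^2 + 140t - 420
  480·L_3(t) = (40/3)t^3 - (160/3)t^2 - (440/3)t + 400
Adding term by term: 2t^3 + 2t^2 - 4t

P(t) = 2t^3 + 2t^2 - 4t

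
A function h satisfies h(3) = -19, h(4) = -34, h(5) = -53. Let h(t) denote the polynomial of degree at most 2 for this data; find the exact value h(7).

-103

Evaluate each Lagrange basis at t = 7:
L_0(7) = (3)·(2)/[(-1)·(-2)] = 3
L_1(7) = (4)·(2)/[(1)·(-1)] = -8
L_2(7) = (4)·(3)/[(2)·(1)] = 6
Sum: (-19)·(3) + (-34)·(-8) + (-53)·(6) = -103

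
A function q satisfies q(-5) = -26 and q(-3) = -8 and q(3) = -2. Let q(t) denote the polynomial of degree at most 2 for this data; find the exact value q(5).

-16

Evaluate each Lagrange basis at t = 5:
L_0(5) = (8)·(2)/[(-2)·(-8)] = 1
L_1(5) = (10)·(2)/[(2)·(-6)] = -5/3
L_2(5) = (10)·(8)/[(8)·(6)] = 5/3
Sum: (-26)·(1) + (-8)·(-5/3) + (-2)·(5/3) = -16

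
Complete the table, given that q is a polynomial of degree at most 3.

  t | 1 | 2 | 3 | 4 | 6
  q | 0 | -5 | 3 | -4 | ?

-175

The 4 known values determine q uniquely (degree ≤ 3).
L_0(6) = (4)·(3)·(2)/[(-1)·(-2)·(-3)] = -4
L_1(6) = (5)·(3)·(2)/[(1)·(-1)·(-2)] = 15
L_2(6) = (5)·(4)·(2)/[(2)·(1)·(-1)] = -20
L_3(6) = (5)·(4)·(3)/[(3)·(2)·(1)] = 10
Sum: 0 + (-5)·(15) + 3·(-20) + (-4)·(10) = -175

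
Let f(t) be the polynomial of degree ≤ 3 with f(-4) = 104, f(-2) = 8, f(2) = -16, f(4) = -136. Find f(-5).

Evaluate each Lagrange basis at t = -5:
L_0(-5) = (-3)·(-7)·(-9)/[(-2)·(-6)·(-8)] = 63/32
L_1(-5) = (-1)·(-7)·(-9)/[(2)·(-4)·(-6)] = -21/16
L_2(-5) = (-1)·(-3)·(-9)/[(6)·(4)·(-2)] = 9/16
L_3(-5) = (-1)·(-3)·(-7)/[(8)·(6)·(2)] = -7/32
Sum: 104·(63/32) + 8·(-21/16) + (-16)·(9/16) + (-136)·(-7/32) = 215

215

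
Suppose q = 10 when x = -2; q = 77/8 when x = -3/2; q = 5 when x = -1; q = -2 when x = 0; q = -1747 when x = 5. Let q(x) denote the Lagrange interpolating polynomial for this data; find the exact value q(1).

-11

Evaluate each Lagrange basis at x = 1:
L_0(1) = (5/2)·(2)·(1)·(-4)/[(-1/2)·(-1)·(-2)·(-7)] = -20/7
L_1(1) = (3)·(2)·(1)·(-4)/[(1/2)·(-1/2)·(-3/2)·(-13/2)] = 128/13
L_2(1) = (3)·(5/2)·(1)·(-4)/[(1)·(1/2)·(-1)·(-6)] = -10
L_3(1) = (3)·(5/2)·(2)·(-4)/[(2)·(3/2)·(1)·(-5)] = 4
L_4(1) = (3)·(5/2)·(2)·(1)/[(7)·(13/2)·(6)·(5)] = 1/91
Sum: 10·(-20/7) + 77/8·(128/13) + 5·(-10) + (-2)·(4) + (-1747)·(1/91) = -11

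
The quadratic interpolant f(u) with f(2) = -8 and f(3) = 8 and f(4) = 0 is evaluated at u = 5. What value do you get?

Using Newton's divided-difference form:
f[2,3] = (8 - (-8)) / (3 - 2) = 16
f[3,4] = (0 - 8) / (4 - 3) = -8
f[2,3,4] = (-8 - 16) / (4 - 2) = -12
f(5) = -8 + 16·(3) + (-12)·(3)·(2) = -32

-32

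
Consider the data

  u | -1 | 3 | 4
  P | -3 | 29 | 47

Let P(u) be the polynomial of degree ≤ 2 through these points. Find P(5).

69

Evaluate each Lagrange basis at u = 5:
L_0(5) = (2)·(1)/[(-4)·(-5)] = 1/10
L_1(5) = (6)·(1)/[(4)·(-1)] = -3/2
L_2(5) = (6)·(2)/[(5)·(1)] = 12/5
Sum: (-3)·(1/10) + 29·(-3/2) + 47·(12/5) = 69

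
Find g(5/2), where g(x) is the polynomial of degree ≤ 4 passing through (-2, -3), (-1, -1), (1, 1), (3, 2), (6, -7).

L_0(5/2) = (7/2)·(3/2)·(-1/2)·(-7/2)/[(-1)·(-3)·(-5)·(-8)] = 49/640
L_1(5/2) = (9/2)·(3/2)·(-1/2)·(-7/2)/[(1)·(-2)·(-4)·(-7)] = -27/128
L_2(5/2) = (9/2)·(7/2)·(-1/2)·(-7/2)/[(3)·(2)·(-2)·(-5)] = 147/320
L_3(5/2) = (9/2)·(7/2)·(3/2)·(-7/2)/[(5)·(4)·(2)·(-3)] = 441/640
L_4(5/2) = (9/2)·(7/2)·(3/2)·(-1/2)/[(8)·(7)·(5)·(3)] = -9/640
Sum: (-3)·(49/640) + (-1)·(-27/128) + 1·(147/320) + 2·(441/640) + (-7)·(-9/640) = 1227/640

1227/640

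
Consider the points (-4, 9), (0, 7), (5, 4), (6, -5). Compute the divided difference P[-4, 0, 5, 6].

-5/36

P[-4,0] = (7 - 9) / (0 - (-4)) = -1/2
P[0,5] = (4 - 7) / (5 - 0) = -3/5
P[5,6] = (-5 - 4) / (6 - 5) = -9
P[-4,0,5] = (-3/5 - (-1/2)) / (5 - (-4)) = -1/90
P[0,5,6] = (-9 - (-3/5)) / (6 - 0) = -7/5
P[-4,0,5,6] = (-7/5 - (-1/90)) / (6 - (-4)) = -5/36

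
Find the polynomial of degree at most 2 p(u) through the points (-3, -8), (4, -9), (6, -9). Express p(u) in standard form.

L_0(u) = (u - 4)(u - 6) / [63] = (1/63)u^2 - (10/63)u + 8/21
L_1(u) = (u + 3)(u - 6) / [-14] = -(1/14)u^2 + (3/14)u + 9/7
L_2(u) = (u + 3)(u - 4) / [18] = (1/18)u^2 - (1/18)u - 2/3
p(u) = (-8)·L_0 + (-9)·L_1 + (-9)·L_2
  (-8)·L_0(u) = -(8/63)u^2 + (80/63)u - 64/21
  (-9)·L_1(u) = (9/14)u^2 - (27/14)u - 81/7
  (-9)·L_2(u) = -(1/2)u^2 + (1/2)u + 6
Adding term by term: (1/63)u^2 - (10/63)u - 181/21

p(u) = (1/63)u^2 - (10/63)u - 181/21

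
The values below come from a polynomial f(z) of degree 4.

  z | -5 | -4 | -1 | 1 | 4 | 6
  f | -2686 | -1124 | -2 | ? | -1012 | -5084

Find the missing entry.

The 5 known values determine f uniquely (degree ≤ 4).
Evaluate each Lagrange basis at z = 1:
L_0(1) = (5)·(2)·(-3)·(-5)/[(-1)·(-4)·(-9)·(-11)] = 25/66
L_1(1) = (6)·(2)·(-3)·(-5)/[(1)·(-3)·(-8)·(-10)] = -3/4
L_2(1) = (6)·(5)·(-3)·(-5)/[(4)·(3)·(-5)·(-7)] = 15/14
L_3(1) = (6)·(5)·(2)·(-5)/[(9)·(8)·(5)·(-2)] = 5/12
L_4(1) = (6)·(5)·(2)·(-3)/[(11)·(10)·(7)·(2)] = -9/77
Sum: (-2686)·(25/66) + (-1124)·(-3/4) + (-2)·(15/14) + (-1012)·(5/12) + (-5084)·(-9/77) = -4

-4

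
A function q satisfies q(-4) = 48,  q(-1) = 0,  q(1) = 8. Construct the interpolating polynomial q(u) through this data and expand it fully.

Newton's divided differences:
q[-4,-1] = (0 - 48) / (-1 - (-4)) = -16
q[-1,1] = (8 - 0) / (1 - (-1)) = 4
q[-4,-1,1] = (4 - (-16)) / (1 - (-4)) = 4
q(u) = 48 + (-16)·(u + 4) + 4·(u + 4)(u + 1)
Expanding: q(u) = 4u^2 + 4u

q(u) = 4u^2 + 4u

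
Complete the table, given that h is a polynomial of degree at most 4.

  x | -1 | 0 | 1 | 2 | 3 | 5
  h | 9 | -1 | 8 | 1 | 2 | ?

The 5 known values determine h uniquely (degree ≤ 4).
L_0(5) = (5)·(4)·(3)·(2)/[(-1)·(-2)·(-3)·(-4)] = 5
L_1(5) = (6)·(4)·(3)·(2)/[(1)·(-1)·(-2)·(-3)] = -24
L_2(5) = (6)·(5)·(3)·(2)/[(2)·(1)·(-1)·(-2)] = 45
L_3(5) = (6)·(5)·(4)·(2)/[(3)·(2)·(1)·(-1)] = -40
L_4(5) = (6)·(5)·(4)·(3)/[(4)·(3)·(2)·(1)] = 15
Sum: 9·(5) + (-1)·(-24) + 8·(45) + 1·(-40) + 2·(15) = 419

419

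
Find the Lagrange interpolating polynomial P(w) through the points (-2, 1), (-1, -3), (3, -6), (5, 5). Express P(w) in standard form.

P(w) = (47/840)w^3 + (13/20)w^2 - (293/120)w - 169/28

Build the Lagrange basis polynomials:
L_0(w) = (w + 1)(w - 3)(w - 5) / [-35] = -(1/35)w^3 + (1/5)w^2 - (1/5)w - 3/7
L_1(w) = (w + 2)(w - 3)(w - 5) / [24] = (1/24)w^3 - (1/4)w^2 - (1/24)w + 5/4
L_2(w) = (w + 2)(w + 1)(w - 5) / [-40] = -(1/40)w^3 + (1/20)w^2 + (13/40)w + 1/4
L_3(w) = (w + 2)(w + 1)(w - 3) / [84] = (1/84)w^3 - (1/12)w - 1/14
P(w) = 1·L_0 + (-3)·L_1 + (-6)·L_2 + 5·L_3
  1·L_0(w) = -(1/35)w^3 + (1/5)w^2 - (1/5)w - 3/7
  (-3)·L_1(w) = -(1/8)w^3 + (3/4)w^2 + (1/8)w - 15/4
  (-6)·L_2(w) = (3/20)w^3 - (3/10)w^2 - (39/20)w - 3/2
  5·L_3(w) = (5/84)w^3 - (5/12)w - 5/14
Adding term by term: (47/840)w^3 + (13/20)w^2 - (293/120)w - 169/28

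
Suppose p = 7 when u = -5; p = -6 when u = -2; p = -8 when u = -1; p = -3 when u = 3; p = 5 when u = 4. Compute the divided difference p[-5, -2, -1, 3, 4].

p[-5,-2] = (-6 - 7) / (-2 - (-5)) = -13/3
p[-2,-1] = (-8 - (-6)) / (-1 - (-2)) = -2
p[-1,3] = (-3 - (-8)) / (3 - (-1)) = 5/4
p[3,4] = (5 - (-3)) / (4 - 3) = 8
p[-5,-2,-1] = (-2 - (-13/3)) / (-1 - (-5)) = 7/12
p[-2,-1,3] = (5/4 - (-2)) / (3 - (-2)) = 13/20
p[-1,3,4] = (8 - 5/4) / (4 - (-1)) = 27/20
p[-5,-2,-1,3] = (13/20 - 7/12) / (3 - (-5)) = 1/120
p[-2,-1,3,4] = (27/20 - 13/20) / (4 - (-2)) = 7/60
p[-5,-2,-1,3,4] = (7/60 - 1/120) / (4 - (-5)) = 13/1080

13/1080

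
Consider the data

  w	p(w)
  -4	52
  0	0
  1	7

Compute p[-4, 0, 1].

4

p[-4,0] = (0 - 52) / (0 - (-4)) = -13
p[0,1] = (7 - 0) / (1 - 0) = 7
p[-4,0,1] = (7 - (-13)) / (1 - (-4)) = 4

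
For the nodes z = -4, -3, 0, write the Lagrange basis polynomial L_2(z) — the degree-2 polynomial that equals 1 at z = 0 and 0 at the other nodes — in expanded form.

L_2(z) = (z + 4)(z + 3) / [(4)·(3)]
       = (z^2 + 7z + 12) / (12)

L_2(z) = (1/12)z^2 + (7/12)z + 1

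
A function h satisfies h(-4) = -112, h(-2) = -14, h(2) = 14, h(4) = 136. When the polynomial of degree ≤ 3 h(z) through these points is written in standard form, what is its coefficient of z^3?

L_0(z) = (z + 2)(z - 2)(z - 4) / [-96] = -(1/96)z^3 + (1/24)z^2 + (1/24)z - 1/6
L_1(z) = (z + 4)(z - 2)(z - 4) / [48] = (1/48)z^3 - (1/24)z^2 - (1/3)z + 2/3
L_2(z) = (z + 4)(z + 2)(z - 4) / [-48] = -(1/48)z^3 - (1/24)z^2 + (1/3)z + 2/3
L_3(z) = (z + 4)(z + 2)(z - 2) / [96] = (1/96)z^3 + (1/24)z^2 - (1/24)z - 1/6
h(z) = (-112)·L_0 + (-14)·L_1 + 14·L_2 + 136·L_3
Only the coefficient of z^3 is needed; take it from each L_i and combine:
(-112)·(-1/96) + (-14)·(1/48) + 14·(-1/48) + 136·(1/96) = 2

2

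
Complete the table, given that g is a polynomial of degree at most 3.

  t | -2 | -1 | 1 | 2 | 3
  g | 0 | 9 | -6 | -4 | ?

The 4 known values determine g uniquely (degree ≤ 3).
Evaluate each Lagrange basis at t = 3:
L_0(3) = (4)·(2)·(1)/[(-1)·(-3)·(-4)] = -2/3
L_1(3) = (5)·(2)·(1)/[(1)·(-2)·(-3)] = 5/3
L_2(3) = (5)·(4)·(1)/[(3)·(2)·(-1)] = -10/3
L_3(3) = (5)·(4)·(2)/[(4)·(3)·(1)] = 10/3
Sum: 0 + 9·(5/3) + (-6)·(-10/3) + (-4)·(10/3) = 65/3

65/3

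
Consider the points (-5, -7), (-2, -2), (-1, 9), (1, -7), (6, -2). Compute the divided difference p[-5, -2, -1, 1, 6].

p[-5,-2] = (-2 - (-7)) / (-2 - (-5)) = 5/3
p[-2,-1] = (9 - (-2)) / (-1 - (-2)) = 11
p[-1,1] = (-7 - 9) / (1 - (-1)) = -8
p[1,6] = (-2 - (-7)) / (6 - 1) = 1
p[-5,-2,-1] = (11 - 5/3) / (-1 - (-5)) = 7/3
p[-2,-1,1] = (-8 - 11) / (1 - (-2)) = -19/3
p[-1,1,6] = (1 - (-8)) / (6 - (-1)) = 9/7
p[-5,-2,-1,1] = (-19/3 - 7/3) / (1 - (-5)) = -13/9
p[-2,-1,1,6] = (9/7 - (-19/3)) / (6 - (-2)) = 20/21
p[-5,-2,-1,1,6] = (20/21 - (-13/9)) / (6 - (-5)) = 151/693

151/693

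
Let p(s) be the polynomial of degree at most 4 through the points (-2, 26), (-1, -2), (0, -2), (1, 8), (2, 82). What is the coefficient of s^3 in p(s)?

L_0(s) = (s + 1)s(s - 1)(s - 2) / [24] = (1/24)s^4 - (1/12)s^3 - (1/24)s^2 + (1/12)s
L_1(s) = (s + 2)s(s - 1)(s - 2) / [-6] = -(1/6)s^4 + (1/6)s^3 + (2/3)s^2 - (2/3)s
L_2(s) = (s + 2)(s + 1)(s - 1)(s - 2) / [4] = (1/4)s^4 - (5/4)s^2 + 1
L_3(s) = (s + 2)(s + 1)s(s - 2) / [-6] = -(1/6)s^4 - (1/6)s^3 + (2/3)s^2 + (2/3)s
L_4(s) = (s + 2)(s + 1)s(s - 1) / [24] = (1/24)s^4 + (1/12)s^3 - (1/24)s^2 - (1/12)s
p(s) = 26·L_0 + (-2)·L_1 + (-2)·L_2 + 8·L_3 + 82·L_4
Only the coefficient of s^3 is needed; take it from each L_i and combine:
26·(-1/12) + (-2)·(1/6) + (-2)·(0) + 8·(-1/6) + 82·(1/12) = 3

3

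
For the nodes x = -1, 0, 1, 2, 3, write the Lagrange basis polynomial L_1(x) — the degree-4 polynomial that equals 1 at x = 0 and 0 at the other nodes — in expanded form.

L_1(x) = -(1/6)x^4 + (5/6)x^3 - (5/6)x^2 - (5/6)x + 1

L_1(x) = (x + 1)(x - 1)(x - 2)(x - 3) / [(1)·(-1)·(-2)·(-3)]
       = (x^4 - 5x^3 + 5x^2 + 5x - 6) / (-6)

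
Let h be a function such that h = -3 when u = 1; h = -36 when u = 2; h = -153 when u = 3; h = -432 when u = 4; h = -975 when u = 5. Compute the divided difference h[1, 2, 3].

h[1,2] = (-36 - (-3)) / (2 - 1) = -33
h[2,3] = (-153 - (-36)) / (3 - 2) = -117
h[1,2,3] = (-117 - (-33)) / (3 - 1) = -42

-42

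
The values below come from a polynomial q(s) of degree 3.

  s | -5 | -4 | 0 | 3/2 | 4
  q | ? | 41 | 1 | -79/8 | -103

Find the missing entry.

86

The 4 known values determine q uniquely (degree ≤ 3).
Evaluate each Lagrange basis at s = -5:
L_0(-5) = (-5)·(-13/2)·(-9)/[(-4)·(-11/2)·(-8)] = 585/352
L_1(-5) = (-1)·(-13/2)·(-9)/[(4)·(-3/2)·(-4)] = -39/16
L_2(-5) = (-1)·(-5)·(-9)/[(11/2)·(3/2)·(-5/2)] = 24/11
L_3(-5) = (-1)·(-5)·(-13/2)/[(8)·(4)·(5/2)] = -13/32
Sum: 41·(585/352) + 1·(-39/16) + (-79/8)·(24/11) + (-103)·(-13/32) = 86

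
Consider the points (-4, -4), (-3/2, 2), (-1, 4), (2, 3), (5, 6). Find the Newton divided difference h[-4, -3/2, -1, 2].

h[-4,-3/2] = (2 - (-4)) / (-3/2 - (-4)) = 12/5
h[-3/2,-1] = (4 - 2) / (-1 - (-3/2)) = 4
h[-1,2] = (3 - 4) / (2 - (-1)) = -1/3
h[-4,-3/2,-1] = (4 - 12/5) / (-1 - (-4)) = 8/15
h[-3/2,-1,2] = (-1/3 - 4) / (2 - (-3/2)) = -26/21
h[-4,-3/2,-1,2] = (-26/21 - 8/15) / (2 - (-4)) = -31/105

-31/105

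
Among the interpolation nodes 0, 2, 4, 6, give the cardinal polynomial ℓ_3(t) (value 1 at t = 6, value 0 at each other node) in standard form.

ℓ_3(t) = t(t - 2)(t - 4) / [(6)·(4)·(2)]
       = (t^3 - 6t^2 + 8t) / (48)

ℓ_3(t) = (1/48)t^3 - (1/8)t^2 + (1/6)t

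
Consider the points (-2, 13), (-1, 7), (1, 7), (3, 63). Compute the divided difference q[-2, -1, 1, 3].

1

q[-2,-1] = (7 - 13) / (-1 - (-2)) = -6
q[-1,1] = (7 - 7) / (1 - (-1)) = 0
q[1,3] = (63 - 7) / (3 - 1) = 28
q[-2,-1,1] = (0 - (-6)) / (1 - (-2)) = 2
q[-1,1,3] = (28 - 0) / (3 - (-1)) = 7
q[-2,-1,1,3] = (7 - 2) / (3 - (-2)) = 1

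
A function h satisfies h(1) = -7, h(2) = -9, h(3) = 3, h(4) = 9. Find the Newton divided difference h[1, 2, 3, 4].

-10/3

h[1,2] = (-9 - (-7)) / (2 - 1) = -2
h[2,3] = (3 - (-9)) / (3 - 2) = 12
h[3,4] = (9 - 3) / (4 - 3) = 6
h[1,2,3] = (12 - (-2)) / (3 - 1) = 7
h[2,3,4] = (6 - 12) / (4 - 2) = -3
h[1,2,3,4] = (-3 - 7) / (4 - 1) = -10/3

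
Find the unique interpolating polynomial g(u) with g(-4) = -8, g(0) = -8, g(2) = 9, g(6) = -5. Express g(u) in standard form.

g(u) = -(41/120)u^3 + (11/15)u^2 + (42/5)u - 8

Build the Lagrange basis polynomials:
L_0(u) = u(u - 2)(u - 6) / [-240] = -(1/240)u^3 + (1/30)u^2 - (1/20)u
L_1(u) = (u + 4)(u - 2)(u - 6) / [48] = (1/48)u^3 - (1/12)u^2 - (5/12)u + 1
L_2(u) = (u + 4)u(u - 6) / [-48] = -(1/48)u^3 + (1/24)u^2 + (1/2)u
L_3(u) = (u + 4)u(u - 2) / [240] = (1/240)u^3 + (1/120)u^2 - (1/30)u
g(u) = (-8)·L_0 + (-8)·L_1 + 9·L_2 + (-5)·L_3
  (-8)·L_0(u) = (1/30)u^3 - (4/15)u^2 + (2/5)u
  (-8)·L_1(u) = -(1/6)u^3 + (2/3)u^2 + (10/3)u - 8
  9·L_2(u) = -(3/16)u^3 + (3/8)u^2 + (9/2)u
  (-5)·L_3(u) = -(1/48)u^3 - (1/24)u^2 + (1/6)u
Adding term by term: -(41/120)u^3 + (11/15)u^2 + (42/5)u - 8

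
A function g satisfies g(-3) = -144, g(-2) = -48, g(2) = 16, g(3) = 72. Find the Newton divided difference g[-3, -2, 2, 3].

g[-3,-2] = (-48 - (-144)) / (-2 - (-3)) = 96
g[-2,2] = (16 - (-48)) / (2 - (-2)) = 16
g[2,3] = (72 - 16) / (3 - 2) = 56
g[-3,-2,2] = (16 - 96) / (2 - (-3)) = -16
g[-2,2,3] = (56 - 16) / (3 - (-2)) = 8
g[-3,-2,2,3] = (8 - (-16)) / (3 - (-3)) = 4

4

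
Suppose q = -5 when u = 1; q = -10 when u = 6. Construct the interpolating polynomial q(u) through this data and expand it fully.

L_0(u) = (u - 6) / [-5] = -(1/5)u + 6/5
L_1(u) = (u - 1) / [5] = (1/5)u - 1/5
q(u) = (-5)·L_0 + (-10)·L_1
  (-5)·L_0(u) = u - 6
  (-10)·L_1(u) = -2u + 2
Adding term by term: -u - 4

q(u) = -u - 4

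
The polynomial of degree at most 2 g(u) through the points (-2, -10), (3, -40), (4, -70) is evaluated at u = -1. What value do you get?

Evaluate each Lagrange basis at u = -1:
L_0(-1) = (-4)·(-5)/[(-5)·(-6)] = 2/3
L_1(-1) = (1)·(-5)/[(5)·(-1)] = 1
L_2(-1) = (1)·(-4)/[(6)·(1)] = -2/3
Sum: (-10)·(2/3) + (-40)·(1) + (-70)·(-2/3) = 0

0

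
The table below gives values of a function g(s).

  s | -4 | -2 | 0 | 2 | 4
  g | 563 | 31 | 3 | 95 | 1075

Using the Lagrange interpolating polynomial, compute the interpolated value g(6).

4863

L_0(6) = (8)·(6)·(4)·(2)/[(-2)·(-4)·(-6)·(-8)] = 1
L_1(6) = (10)·(6)·(4)·(2)/[(2)·(-2)·(-4)·(-6)] = -5
L_2(6) = (10)·(8)·(4)·(2)/[(4)·(2)·(-2)·(-4)] = 10
L_3(6) = (10)·(8)·(6)·(2)/[(6)·(4)·(2)·(-2)] = -10
L_4(6) = (10)·(8)·(6)·(4)/[(8)·(6)·(4)·(2)] = 5
Sum: 563·(1) + 31·(-5) + 3·(10) + 95·(-10) + 1075·(5) = 4863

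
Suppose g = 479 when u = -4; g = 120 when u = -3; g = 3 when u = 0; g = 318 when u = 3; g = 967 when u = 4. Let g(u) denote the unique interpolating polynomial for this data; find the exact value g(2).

Evaluate each Lagrange basis at u = 2:
L_0(2) = (5)·(2)·(-1)·(-2)/[(-1)·(-4)·(-7)·(-8)] = 5/56
L_1(2) = (6)·(2)·(-1)·(-2)/[(1)·(-3)·(-6)·(-7)] = -4/21
L_2(2) = (6)·(5)·(-1)·(-2)/[(4)·(3)·(-3)·(-4)] = 5/12
L_3(2) = (6)·(5)·(2)·(-2)/[(7)·(6)·(3)·(-1)] = 20/21
L_4(2) = (6)·(5)·(2)·(-1)/[(8)·(7)·(4)·(1)] = -15/56
Sum: 479·(5/56) + 120·(-4/21) + 3·(5/12) + 318·(20/21) + 967·(-15/56) = 65

65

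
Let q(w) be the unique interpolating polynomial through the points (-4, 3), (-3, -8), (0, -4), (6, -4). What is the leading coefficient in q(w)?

The leading coefficient equals the top divided difference q[-4,-3,0,6].
q[-4,-3] = (-8 - 3) / (-3 - (-4)) = -11
q[-3,0] = (-4 - (-8)) / (0 - (-3)) = 4/3
q[0,6] = (-4 - (-4)) / (6 - 0) = 0
q[-4,-3,0] = (4/3 - (-11)) / (0 - (-4)) = 37/12
q[-3,0,6] = (0 - 4/3) / (6 - (-3)) = -4/27
q[-4,-3,0,6] = (-4/27 - 37/12) / (6 - (-4)) = -349/1080

-349/1080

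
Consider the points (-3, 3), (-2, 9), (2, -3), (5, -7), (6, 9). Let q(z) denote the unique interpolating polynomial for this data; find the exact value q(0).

62/7

L_0(0) = (2)·(-2)·(-5)·(-6)/[(-1)·(-5)·(-8)·(-9)] = -1/3
L_1(0) = (3)·(-2)·(-5)·(-6)/[(1)·(-4)·(-7)·(-8)] = 45/56
L_2(0) = (3)·(2)·(-5)·(-6)/[(5)·(4)·(-3)·(-4)] = 3/4
L_3(0) = (3)·(2)·(-2)·(-6)/[(8)·(7)·(3)·(-1)] = -3/7
L_4(0) = (3)·(2)·(-2)·(-5)/[(9)·(8)·(4)·(1)] = 5/24
Sum: 3·(-1/3) + 9·(45/56) + (-3)·(3/4) + (-7)·(-3/7) + 9·(5/24) = 62/7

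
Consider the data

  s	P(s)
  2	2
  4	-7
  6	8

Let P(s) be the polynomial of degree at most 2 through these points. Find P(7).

49/2

Evaluate each Lagrange basis at s = 7:
L_0(7) = (3)·(1)/[(-2)·(-4)] = 3/8
L_1(7) = (5)·(1)/[(2)·(-2)] = -5/4
L_2(7) = (5)·(3)/[(4)·(2)] = 15/8
Sum: 2·(3/8) + (-7)·(-5/4) + 8·(15/8) = 49/2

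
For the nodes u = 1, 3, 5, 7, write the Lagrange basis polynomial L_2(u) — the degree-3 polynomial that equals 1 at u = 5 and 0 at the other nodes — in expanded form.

L_2(u) = -(1/16)u^3 + (11/16)u^2 - (31/16)u + 21/16

L_2(u) = (u - 1)(u - 3)(u - 7) / [(4)·(2)·(-2)]
       = (u^3 - 11u^2 + 31u - 21) / (-16)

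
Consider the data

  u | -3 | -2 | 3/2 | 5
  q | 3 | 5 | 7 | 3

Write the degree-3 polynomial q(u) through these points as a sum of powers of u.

Newton's divided differences:
q[-3,-2] = (5 - 3) / (-2 - (-3)) = 2
q[-2,3/2] = (7 - 5) / (3/2 - (-2)) = 4/7
q[3/2,5] = (3 - 7) / (5 - 3/2) = -8/7
q[-3,-2,3/2] = (4/7 - 2) / (3/2 - (-3)) = -20/63
q[-2,3/2,5] = (-8/7 - 4/7) / (5 - (-2)) = -12/49
q[-3,-2,3/2,5] = (-12/49 - (-20/63)) / (5 - (-3)) = 4/441
q(u) = 3 + 2·(u + 3) + (-20/63)·(u + 3)(u + 2) + (4/441)·(u + 3)(u + 2)(u - 3/2)
Expanding: q(u) = (4/441)u^3 - (2/7)u^2 + (176/441)u + 1031/147

q(u) = (4/441)u^3 - (2/7)u^2 + (176/441)u + 1031/147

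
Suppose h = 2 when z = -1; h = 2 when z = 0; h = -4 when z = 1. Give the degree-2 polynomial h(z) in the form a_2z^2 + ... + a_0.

h(z) = -3z^2 - 3z + 2

Newton's divided differences:
h[-1,0] = (2 - 2) / (0 - (-1)) = 0
h[0,1] = (-4 - 2) / (1 - 0) = -6
h[-1,0,1] = (-6 - 0) / (1 - (-1)) = -3
h(z) = 2 + (-3)·(z + 1)z
Expanding: h(z) = -3z^2 - 3z + 2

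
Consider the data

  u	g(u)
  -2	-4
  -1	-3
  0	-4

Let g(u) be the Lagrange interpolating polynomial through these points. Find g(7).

Evaluate each Lagrange basis at u = 7:
L_0(7) = (8)·(7)/[(-1)·(-2)] = 28
L_1(7) = (9)·(7)/[(1)·(-1)] = -63
L_2(7) = (9)·(8)/[(2)·(1)] = 36
Sum: (-4)·(28) + (-3)·(-63) + (-4)·(36) = -67

-67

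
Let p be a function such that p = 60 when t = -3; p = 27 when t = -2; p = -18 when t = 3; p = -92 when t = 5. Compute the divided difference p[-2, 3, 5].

-4

p[-2,3] = (-18 - 27) / (3 - (-2)) = -9
p[3,5] = (-92 - (-18)) / (5 - 3) = -37
p[-2,3,5] = (-37 - (-9)) / (5 - (-2)) = -4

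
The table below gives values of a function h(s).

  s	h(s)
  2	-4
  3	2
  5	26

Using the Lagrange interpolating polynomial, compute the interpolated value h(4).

12

L_0(4) = (1)·(-1)/[(-1)·(-3)] = -1/3
L_1(4) = (2)·(-1)/[(1)·(-2)] = 1
L_2(4) = (2)·(1)/[(3)·(2)] = 1/3
Sum: (-4)·(-1/3) + 2·(1) + 26·(1/3) = 12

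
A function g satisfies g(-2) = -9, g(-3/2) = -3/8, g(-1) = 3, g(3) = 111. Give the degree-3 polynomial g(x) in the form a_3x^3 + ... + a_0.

Build the Lagrange basis polynomials:
L_0(x) = (x + 3/2)(x + 1)(x - 3) / [-5/2] = -(2/5)x^3 + (1/5)x^2 + (12/5)x + 9/5
L_1(x) = (x + 2)(x + 1)(x - 3) / [9/8] = (8/9)x^3 - (56/9)x - 16/3
L_2(x) = (x + 2)(x + 3/2)(x - 3) / [-2] = -(1/2)x^3 - (1/4)x^2 + (15/4)x + 9/2
L_3(x) = (x + 2)(x + 3/2)(x + 1) / [90] = (1/90)x^3 + (1/20)x^2 + (13/180)x + 1/30
g(x) = (-9)·L_0 + (-3/8)·L_1 + 3·L_2 + 111·L_3
  (-9)·L_0(x) = (18/5)x^3 - (9/5)x^2 - (108/5)x - 81/5
  (-3/8)·L_1(x) = -(1/3)x^3 + (7/3)x + 2
  3·L_2(x) = -(3/2)x^3 - (3/4)x^2 + (45/4)x + 27/2
  111·L_3(x) = (37/30)x^3 + (111/20)x^2 + (481/60)x + 37/10
Adding term by term: 3x^3 + 3x^2 + 3

g(x) = 3x^3 + 3x^2 + 3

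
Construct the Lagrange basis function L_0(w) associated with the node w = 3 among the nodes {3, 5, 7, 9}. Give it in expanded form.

L_0(w) = -(1/48)w^3 + (7/16)w^2 - (143/48)w + 105/16

L_0(w) = (w - 5)(w - 7)(w - 9) / [(-2)·(-4)·(-6)]
       = (w^3 - 21w^2 + 143w - 315) / (-48)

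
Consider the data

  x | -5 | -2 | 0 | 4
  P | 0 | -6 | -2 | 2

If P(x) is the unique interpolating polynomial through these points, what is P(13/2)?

L_0(13/2) = (17/2)·(13/2)·(5/2)/[(-3)·(-5)·(-9)] = -221/216
L_1(13/2) = (23/2)·(13/2)·(5/2)/[(3)·(-2)·(-6)] = 1495/288
L_2(13/2) = (23/2)·(17/2)·(5/2)/[(5)·(2)·(-4)] = -391/64
L_3(13/2) = (23/2)·(17/2)·(13/2)/[(9)·(6)·(4)] = 5083/1728
Sum: 0 + (-6)·(1495/288) + (-2)·(-391/64) + 2·(5083/1728) = -5635/432

-5635/432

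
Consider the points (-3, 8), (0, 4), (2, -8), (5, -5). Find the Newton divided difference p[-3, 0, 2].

-14/15

p[-3,0] = (4 - 8) / (0 - (-3)) = -4/3
p[0,2] = (-8 - 4) / (2 - 0) = -6
p[-3,0,2] = (-6 - (-4/3)) / (2 - (-3)) = -14/15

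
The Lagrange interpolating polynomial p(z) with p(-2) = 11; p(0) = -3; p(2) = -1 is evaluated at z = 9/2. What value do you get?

Evaluate each Lagrange basis at z = 9/2:
L_0(9/2) = (9/2)·(5/2)/[(-2)·(-4)] = 45/32
L_1(9/2) = (13/2)·(5/2)/[(2)·(-2)] = -65/16
L_2(9/2) = (13/2)·(9/2)/[(4)·(2)] = 117/32
Sum: 11·(45/32) + (-3)·(-65/16) + (-1)·(117/32) = 24

24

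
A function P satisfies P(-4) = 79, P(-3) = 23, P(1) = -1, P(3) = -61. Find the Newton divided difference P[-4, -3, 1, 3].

P[-4,-3] = (23 - 79) / (-3 - (-4)) = -56
P[-3,1] = (-1 - 23) / (1 - (-3)) = -6
P[1,3] = (-61 - (-1)) / (3 - 1) = -30
P[-4,-3,1] = (-6 - (-56)) / (1 - (-4)) = 10
P[-3,1,3] = (-30 - (-6)) / (3 - (-3)) = -4
P[-4,-3,1,3] = (-4 - 10) / (3 - (-4)) = -2

-2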